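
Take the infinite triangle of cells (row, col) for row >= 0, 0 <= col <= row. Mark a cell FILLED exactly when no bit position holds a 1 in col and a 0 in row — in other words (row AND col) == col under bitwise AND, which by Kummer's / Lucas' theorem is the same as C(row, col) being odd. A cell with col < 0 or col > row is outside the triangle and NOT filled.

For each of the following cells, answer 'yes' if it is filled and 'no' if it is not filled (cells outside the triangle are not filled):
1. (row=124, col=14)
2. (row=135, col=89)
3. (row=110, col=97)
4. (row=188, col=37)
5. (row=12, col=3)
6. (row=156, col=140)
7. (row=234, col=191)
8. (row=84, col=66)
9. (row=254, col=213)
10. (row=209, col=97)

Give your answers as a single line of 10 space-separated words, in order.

Answer: no no no no no yes no no no no

Derivation:
(124,14): row=0b1111100, col=0b1110, row AND col = 0b1100 = 12; 12 != 14 -> empty
(135,89): row=0b10000111, col=0b1011001, row AND col = 0b1 = 1; 1 != 89 -> empty
(110,97): row=0b1101110, col=0b1100001, row AND col = 0b1100000 = 96; 96 != 97 -> empty
(188,37): row=0b10111100, col=0b100101, row AND col = 0b100100 = 36; 36 != 37 -> empty
(12,3): row=0b1100, col=0b11, row AND col = 0b0 = 0; 0 != 3 -> empty
(156,140): row=0b10011100, col=0b10001100, row AND col = 0b10001100 = 140; 140 == 140 -> filled
(234,191): row=0b11101010, col=0b10111111, row AND col = 0b10101010 = 170; 170 != 191 -> empty
(84,66): row=0b1010100, col=0b1000010, row AND col = 0b1000000 = 64; 64 != 66 -> empty
(254,213): row=0b11111110, col=0b11010101, row AND col = 0b11010100 = 212; 212 != 213 -> empty
(209,97): row=0b11010001, col=0b1100001, row AND col = 0b1000001 = 65; 65 != 97 -> empty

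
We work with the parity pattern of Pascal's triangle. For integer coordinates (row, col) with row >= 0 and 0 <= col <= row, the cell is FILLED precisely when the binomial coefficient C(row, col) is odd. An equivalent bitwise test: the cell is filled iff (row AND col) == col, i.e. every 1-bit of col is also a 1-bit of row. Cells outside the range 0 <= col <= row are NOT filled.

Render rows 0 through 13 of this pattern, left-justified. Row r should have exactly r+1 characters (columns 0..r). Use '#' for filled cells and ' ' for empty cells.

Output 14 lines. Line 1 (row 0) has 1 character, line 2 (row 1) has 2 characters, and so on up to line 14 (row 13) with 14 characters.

r0=0: #
r1=1: ##
r2=10: # #
r3=11: ####
r4=100: #   #
r5=101: ##  ##
r6=110: # # # #
r7=111: ########
r8=1000: #       #
r9=1001: ##      ##
r10=1010: # #     # #
r11=1011: ####    ####
r12=1100: #   #   #   #
r13=1101: ##  ##  ##  ##

Answer: #
##
# #
####
#   #
##  ##
# # # #
########
#       #
##      ##
# #     # #
####    ####
#   #   #   #
##  ##  ##  ##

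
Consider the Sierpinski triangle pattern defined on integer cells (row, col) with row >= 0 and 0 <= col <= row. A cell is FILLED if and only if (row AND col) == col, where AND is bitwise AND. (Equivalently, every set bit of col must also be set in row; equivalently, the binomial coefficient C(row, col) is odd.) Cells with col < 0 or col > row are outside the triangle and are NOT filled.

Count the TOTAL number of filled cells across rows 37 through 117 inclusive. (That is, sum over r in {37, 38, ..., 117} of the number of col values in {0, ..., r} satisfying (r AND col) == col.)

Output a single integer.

Answer: 1394

Derivation:
r37=100101 pc3: +8 =8
r38=100110 pc3: +8 =16
r39=100111 pc4: +16 =32
r40=101000 pc2: +4 =36
r41=101001 pc3: +8 =44
r42=101010 pc3: +8 =52
r43=101011 pc4: +16 =68
r44=101100 pc3: +8 =76
r45=101101 pc4: +16 =92
r46=101110 pc4: +16 =108
r47=101111 pc5: +32 =140
r48=110000 pc2: +4 =144
r49=110001 pc3: +8 =152
r50=110010 pc3: +8 =160
r51=110011 pc4: +16 =176
r52=110100 pc3: +8 =184
r53=110101 pc4: +16 =200
r54=110110 pc4: +16 =216
r55=110111 pc5: +32 =248
r56=111000 pc3: +8 =256
r57=111001 pc4: +16 =272
r58=111010 pc4: +16 =288
r59=111011 pc5: +32 =320
r60=111100 pc4: +16 =336
r61=111101 pc5: +32 =368
r62=111110 pc5: +32 =400
r63=111111 pc6: +64 =464
r64=1000000 pc1: +2 =466
r65=1000001 pc2: +4 =470
r66=1000010 pc2: +4 =474
r67=1000011 pc3: +8 =482
r68=1000100 pc2: +4 =486
r69=1000101 pc3: +8 =494
r70=1000110 pc3: +8 =502
r71=1000111 pc4: +16 =518
r72=1001000 pc2: +4 =522
r73=1001001 pc3: +8 =530
r74=1001010 pc3: +8 =538
r75=1001011 pc4: +16 =554
r76=1001100 pc3: +8 =562
r77=1001101 pc4: +16 =578
r78=1001110 pc4: +16 =594
r79=1001111 pc5: +32 =626
r80=1010000 pc2: +4 =630
r81=1010001 pc3: +8 =638
r82=1010010 pc3: +8 =646
r83=1010011 pc4: +16 =662
r84=1010100 pc3: +8 =670
r85=1010101 pc4: +16 =686
r86=1010110 pc4: +16 =702
r87=1010111 pc5: +32 =734
r88=1011000 pc3: +8 =742
r89=1011001 pc4: +16 =758
r90=1011010 pc4: +16 =774
r91=1011011 pc5: +32 =806
r92=1011100 pc4: +16 =822
r93=1011101 pc5: +32 =854
r94=1011110 pc5: +32 =886
r95=1011111 pc6: +64 =950
r96=1100000 pc2: +4 =954
r97=1100001 pc3: +8 =962
r98=1100010 pc3: +8 =970
r99=1100011 pc4: +16 =986
r100=1100100 pc3: +8 =994
r101=1100101 pc4: +16 =1010
r102=1100110 pc4: +16 =1026
r103=1100111 pc5: +32 =1058
r104=1101000 pc3: +8 =1066
r105=1101001 pc4: +16 =1082
r106=1101010 pc4: +16 =1098
r107=1101011 pc5: +32 =1130
r108=1101100 pc4: +16 =1146
r109=1101101 pc5: +32 =1178
r110=1101110 pc5: +32 =1210
r111=1101111 pc6: +64 =1274
r112=1110000 pc3: +8 =1282
r113=1110001 pc4: +16 =1298
r114=1110010 pc4: +16 =1314
r115=1110011 pc5: +32 =1346
r116=1110100 pc4: +16 =1362
r117=1110101 pc5: +32 =1394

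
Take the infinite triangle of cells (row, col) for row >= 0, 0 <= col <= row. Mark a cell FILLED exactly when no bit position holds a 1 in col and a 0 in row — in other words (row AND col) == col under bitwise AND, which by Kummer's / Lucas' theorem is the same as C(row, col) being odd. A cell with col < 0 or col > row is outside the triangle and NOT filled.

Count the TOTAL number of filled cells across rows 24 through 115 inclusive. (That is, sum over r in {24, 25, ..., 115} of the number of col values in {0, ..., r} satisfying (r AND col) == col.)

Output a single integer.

Answer: 1476

Derivation:
r24=11000 pc2: +4 =4
r25=11001 pc3: +8 =12
r26=11010 pc3: +8 =20
r27=11011 pc4: +16 =36
r28=11100 pc3: +8 =44
r29=11101 pc4: +16 =60
r30=11110 pc4: +16 =76
r31=11111 pc5: +32 =108
r32=100000 pc1: +2 =110
r33=100001 pc2: +4 =114
r34=100010 pc2: +4 =118
r35=100011 pc3: +8 =126
r36=100100 pc2: +4 =130
r37=100101 pc3: +8 =138
r38=100110 pc3: +8 =146
r39=100111 pc4: +16 =162
r40=101000 pc2: +4 =166
r41=101001 pc3: +8 =174
r42=101010 pc3: +8 =182
r43=101011 pc4: +16 =198
r44=101100 pc3: +8 =206
r45=101101 pc4: +16 =222
r46=101110 pc4: +16 =238
r47=101111 pc5: +32 =270
r48=110000 pc2: +4 =274
r49=110001 pc3: +8 =282
r50=110010 pc3: +8 =290
r51=110011 pc4: +16 =306
r52=110100 pc3: +8 =314
r53=110101 pc4: +16 =330
r54=110110 pc4: +16 =346
r55=110111 pc5: +32 =378
r56=111000 pc3: +8 =386
r57=111001 pc4: +16 =402
r58=111010 pc4: +16 =418
r59=111011 pc5: +32 =450
r60=111100 pc4: +16 =466
r61=111101 pc5: +32 =498
r62=111110 pc5: +32 =530
r63=111111 pc6: +64 =594
r64=1000000 pc1: +2 =596
r65=1000001 pc2: +4 =600
r66=1000010 pc2: +4 =604
r67=1000011 pc3: +8 =612
r68=1000100 pc2: +4 =616
r69=1000101 pc3: +8 =624
r70=1000110 pc3: +8 =632
r71=1000111 pc4: +16 =648
r72=1001000 pc2: +4 =652
r73=1001001 pc3: +8 =660
r74=1001010 pc3: +8 =668
r75=1001011 pc4: +16 =684
r76=1001100 pc3: +8 =692
r77=1001101 pc4: +16 =708
r78=1001110 pc4: +16 =724
r79=1001111 pc5: +32 =756
r80=1010000 pc2: +4 =760
r81=1010001 pc3: +8 =768
r82=1010010 pc3: +8 =776
r83=1010011 pc4: +16 =792
r84=1010100 pc3: +8 =800
r85=1010101 pc4: +16 =816
r86=1010110 pc4: +16 =832
r87=1010111 pc5: +32 =864
r88=1011000 pc3: +8 =872
r89=1011001 pc4: +16 =888
r90=1011010 pc4: +16 =904
r91=1011011 pc5: +32 =936
r92=1011100 pc4: +16 =952
r93=1011101 pc5: +32 =984
r94=1011110 pc5: +32 =1016
r95=1011111 pc6: +64 =1080
r96=1100000 pc2: +4 =1084
r97=1100001 pc3: +8 =1092
r98=1100010 pc3: +8 =1100
r99=1100011 pc4: +16 =1116
r100=1100100 pc3: +8 =1124
r101=1100101 pc4: +16 =1140
r102=1100110 pc4: +16 =1156
r103=1100111 pc5: +32 =1188
r104=1101000 pc3: +8 =1196
r105=1101001 pc4: +16 =1212
r106=1101010 pc4: +16 =1228
r107=1101011 pc5: +32 =1260
r108=1101100 pc4: +16 =1276
r109=1101101 pc5: +32 =1308
r110=1101110 pc5: +32 =1340
r111=1101111 pc6: +64 =1404
r112=1110000 pc3: +8 =1412
r113=1110001 pc4: +16 =1428
r114=1110010 pc4: +16 =1444
r115=1110011 pc5: +32 =1476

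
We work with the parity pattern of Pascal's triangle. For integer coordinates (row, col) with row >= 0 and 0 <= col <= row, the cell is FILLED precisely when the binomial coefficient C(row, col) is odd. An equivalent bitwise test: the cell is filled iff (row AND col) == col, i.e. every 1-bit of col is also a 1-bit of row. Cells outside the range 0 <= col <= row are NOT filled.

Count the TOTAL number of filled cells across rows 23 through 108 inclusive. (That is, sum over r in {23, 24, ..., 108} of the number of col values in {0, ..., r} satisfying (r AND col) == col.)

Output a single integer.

r23=10111 pc4: +16 =16
r24=11000 pc2: +4 =20
r25=11001 pc3: +8 =28
r26=11010 pc3: +8 =36
r27=11011 pc4: +16 =52
r28=11100 pc3: +8 =60
r29=11101 pc4: +16 =76
r30=11110 pc4: +16 =92
r31=11111 pc5: +32 =124
r32=100000 pc1: +2 =126
r33=100001 pc2: +4 =130
r34=100010 pc2: +4 =134
r35=100011 pc3: +8 =142
r36=100100 pc2: +4 =146
r37=100101 pc3: +8 =154
r38=100110 pc3: +8 =162
r39=100111 pc4: +16 =178
r40=101000 pc2: +4 =182
r41=101001 pc3: +8 =190
r42=101010 pc3: +8 =198
r43=101011 pc4: +16 =214
r44=101100 pc3: +8 =222
r45=101101 pc4: +16 =238
r46=101110 pc4: +16 =254
r47=101111 pc5: +32 =286
r48=110000 pc2: +4 =290
r49=110001 pc3: +8 =298
r50=110010 pc3: +8 =306
r51=110011 pc4: +16 =322
r52=110100 pc3: +8 =330
r53=110101 pc4: +16 =346
r54=110110 pc4: +16 =362
r55=110111 pc5: +32 =394
r56=111000 pc3: +8 =402
r57=111001 pc4: +16 =418
r58=111010 pc4: +16 =434
r59=111011 pc5: +32 =466
r60=111100 pc4: +16 =482
r61=111101 pc5: +32 =514
r62=111110 pc5: +32 =546
r63=111111 pc6: +64 =610
r64=1000000 pc1: +2 =612
r65=1000001 pc2: +4 =616
r66=1000010 pc2: +4 =620
r67=1000011 pc3: +8 =628
r68=1000100 pc2: +4 =632
r69=1000101 pc3: +8 =640
r70=1000110 pc3: +8 =648
r71=1000111 pc4: +16 =664
r72=1001000 pc2: +4 =668
r73=1001001 pc3: +8 =676
r74=1001010 pc3: +8 =684
r75=1001011 pc4: +16 =700
r76=1001100 pc3: +8 =708
r77=1001101 pc4: +16 =724
r78=1001110 pc4: +16 =740
r79=1001111 pc5: +32 =772
r80=1010000 pc2: +4 =776
r81=1010001 pc3: +8 =784
r82=1010010 pc3: +8 =792
r83=1010011 pc4: +16 =808
r84=1010100 pc3: +8 =816
r85=1010101 pc4: +16 =832
r86=1010110 pc4: +16 =848
r87=1010111 pc5: +32 =880
r88=1011000 pc3: +8 =888
r89=1011001 pc4: +16 =904
r90=1011010 pc4: +16 =920
r91=1011011 pc5: +32 =952
r92=1011100 pc4: +16 =968
r93=1011101 pc5: +32 =1000
r94=1011110 pc5: +32 =1032
r95=1011111 pc6: +64 =1096
r96=1100000 pc2: +4 =1100
r97=1100001 pc3: +8 =1108
r98=1100010 pc3: +8 =1116
r99=1100011 pc4: +16 =1132
r100=1100100 pc3: +8 =1140
r101=1100101 pc4: +16 =1156
r102=1100110 pc4: +16 =1172
r103=1100111 pc5: +32 =1204
r104=1101000 pc3: +8 =1212
r105=1101001 pc4: +16 =1228
r106=1101010 pc4: +16 =1244
r107=1101011 pc5: +32 =1276
r108=1101100 pc4: +16 =1292

Answer: 1292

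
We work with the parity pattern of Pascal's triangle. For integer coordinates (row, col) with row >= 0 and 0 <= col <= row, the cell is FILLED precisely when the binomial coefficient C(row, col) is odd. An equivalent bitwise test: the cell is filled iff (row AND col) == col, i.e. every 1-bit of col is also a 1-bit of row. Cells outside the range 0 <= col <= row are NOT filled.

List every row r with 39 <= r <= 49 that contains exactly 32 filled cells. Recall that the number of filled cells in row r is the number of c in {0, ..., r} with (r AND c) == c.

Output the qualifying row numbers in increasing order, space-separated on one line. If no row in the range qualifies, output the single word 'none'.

Row r has 2^popcount(r) filled cells, so we need popcount(r) = log2(32) = 5.
Scan r = 39..49 and keep those with exactly 5 one-bits:
r=39=100111 popcount=4 -> skip
r=40=101000 popcount=2 -> skip
r=41=101001 popcount=3 -> skip
r=42=101010 popcount=3 -> skip
r=43=101011 popcount=4 -> skip
r=44=101100 popcount=3 -> skip
r=45=101101 popcount=4 -> skip
r=46=101110 popcount=4 -> skip
r=47=101111 popcount=5 -> KEEP
r=48=110000 popcount=2 -> skip
r=49=110001 popcount=3 -> skip
Kept rows: 47

Answer: 47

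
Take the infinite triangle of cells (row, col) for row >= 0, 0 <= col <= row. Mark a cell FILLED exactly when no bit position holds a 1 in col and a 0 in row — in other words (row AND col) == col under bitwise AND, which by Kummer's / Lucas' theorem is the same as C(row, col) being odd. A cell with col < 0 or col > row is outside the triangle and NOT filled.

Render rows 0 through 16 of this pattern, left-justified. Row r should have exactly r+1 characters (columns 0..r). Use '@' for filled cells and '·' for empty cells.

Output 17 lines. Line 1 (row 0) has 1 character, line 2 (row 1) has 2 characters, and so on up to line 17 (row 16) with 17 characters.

Answer: @
@@
@·@
@@@@
@···@
@@··@@
@·@·@·@
@@@@@@@@
@·······@
@@······@@
@·@·····@·@
@@@@····@@@@
@···@···@···@
@@··@@··@@··@@
@·@·@·@·@·@·@·@
@@@@@@@@@@@@@@@@
@···············@

Derivation:
r0=0: @
r1=1: @@
r2=10: @·@
r3=11: @@@@
r4=100: @···@
r5=101: @@··@@
r6=110: @·@·@·@
r7=111: @@@@@@@@
r8=1000: @·······@
r9=1001: @@······@@
r10=1010: @·@·····@·@
r11=1011: @@@@····@@@@
r12=1100: @···@···@···@
r13=1101: @@··@@··@@··@@
r14=1110: @·@·@·@·@·@·@·@
r15=1111: @@@@@@@@@@@@@@@@
r16=10000: @···············@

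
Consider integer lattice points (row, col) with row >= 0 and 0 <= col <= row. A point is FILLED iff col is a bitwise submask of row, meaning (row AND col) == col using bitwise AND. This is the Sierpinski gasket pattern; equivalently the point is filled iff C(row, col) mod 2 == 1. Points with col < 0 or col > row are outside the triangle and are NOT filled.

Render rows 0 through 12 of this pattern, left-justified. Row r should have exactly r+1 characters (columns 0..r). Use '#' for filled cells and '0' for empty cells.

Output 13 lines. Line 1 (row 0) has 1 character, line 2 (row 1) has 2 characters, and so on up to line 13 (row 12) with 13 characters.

r0=0: #
r1=1: ##
r2=10: #0#
r3=11: ####
r4=100: #000#
r5=101: ##00##
r6=110: #0#0#0#
r7=111: ########
r8=1000: #0000000#
r9=1001: ##000000##
r10=1010: #0#00000#0#
r11=1011: ####0000####
r12=1100: #000#000#000#

Answer: #
##
#0#
####
#000#
##00##
#0#0#0#
########
#0000000#
##000000##
#0#00000#0#
####0000####
#000#000#000#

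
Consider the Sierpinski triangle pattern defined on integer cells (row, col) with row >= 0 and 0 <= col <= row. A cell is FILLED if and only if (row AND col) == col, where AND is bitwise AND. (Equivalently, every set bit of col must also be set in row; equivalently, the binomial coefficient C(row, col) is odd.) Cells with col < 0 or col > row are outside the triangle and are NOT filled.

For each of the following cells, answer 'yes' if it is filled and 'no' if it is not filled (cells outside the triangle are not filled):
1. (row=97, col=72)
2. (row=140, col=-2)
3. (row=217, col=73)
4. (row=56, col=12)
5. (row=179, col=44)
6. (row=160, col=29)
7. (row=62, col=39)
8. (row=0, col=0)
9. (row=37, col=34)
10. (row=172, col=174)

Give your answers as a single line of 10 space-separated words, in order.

Answer: no no yes no no no no yes no no

Derivation:
(97,72): row=0b1100001, col=0b1001000, row AND col = 0b1000000 = 64; 64 != 72 -> empty
(140,-2): col outside [0, 140] -> not filled
(217,73): row=0b11011001, col=0b1001001, row AND col = 0b1001001 = 73; 73 == 73 -> filled
(56,12): row=0b111000, col=0b1100, row AND col = 0b1000 = 8; 8 != 12 -> empty
(179,44): row=0b10110011, col=0b101100, row AND col = 0b100000 = 32; 32 != 44 -> empty
(160,29): row=0b10100000, col=0b11101, row AND col = 0b0 = 0; 0 != 29 -> empty
(62,39): row=0b111110, col=0b100111, row AND col = 0b100110 = 38; 38 != 39 -> empty
(0,0): row=0b0, col=0b0, row AND col = 0b0 = 0; 0 == 0 -> filled
(37,34): row=0b100101, col=0b100010, row AND col = 0b100000 = 32; 32 != 34 -> empty
(172,174): col outside [0, 172] -> not filled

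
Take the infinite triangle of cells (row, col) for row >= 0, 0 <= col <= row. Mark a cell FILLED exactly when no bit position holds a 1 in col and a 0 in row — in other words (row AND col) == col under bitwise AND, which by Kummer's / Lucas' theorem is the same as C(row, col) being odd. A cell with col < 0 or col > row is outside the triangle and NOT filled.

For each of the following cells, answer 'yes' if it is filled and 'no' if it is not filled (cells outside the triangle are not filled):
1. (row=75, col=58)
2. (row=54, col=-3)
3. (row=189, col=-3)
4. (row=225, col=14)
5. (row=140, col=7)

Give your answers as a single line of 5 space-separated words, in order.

(75,58): row=0b1001011, col=0b111010, row AND col = 0b1010 = 10; 10 != 58 -> empty
(54,-3): col outside [0, 54] -> not filled
(189,-3): col outside [0, 189] -> not filled
(225,14): row=0b11100001, col=0b1110, row AND col = 0b0 = 0; 0 != 14 -> empty
(140,7): row=0b10001100, col=0b111, row AND col = 0b100 = 4; 4 != 7 -> empty

Answer: no no no no no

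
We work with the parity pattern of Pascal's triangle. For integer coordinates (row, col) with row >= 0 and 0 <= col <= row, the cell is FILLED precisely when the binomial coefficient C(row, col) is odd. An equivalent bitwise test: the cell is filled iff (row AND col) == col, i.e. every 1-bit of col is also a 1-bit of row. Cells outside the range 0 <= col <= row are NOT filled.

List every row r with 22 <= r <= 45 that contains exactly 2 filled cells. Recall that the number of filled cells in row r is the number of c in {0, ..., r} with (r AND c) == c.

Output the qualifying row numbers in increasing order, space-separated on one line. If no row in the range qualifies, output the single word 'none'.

Answer: 32

Derivation:
Row r has 2^popcount(r) filled cells, so we need popcount(r) = log2(2) = 1.
Scan r = 22..45 and keep those with exactly 1 one-bits:
r=22=10110 popcount=3 -> skip
r=23=10111 popcount=4 -> skip
r=24=11000 popcount=2 -> skip
r=25=11001 popcount=3 -> skip
r=26=11010 popcount=3 -> skip
r=27=11011 popcount=4 -> skip
r=28=11100 popcount=3 -> skip
r=29=11101 popcount=4 -> skip
r=30=11110 popcount=4 -> skip
r=31=11111 popcount=5 -> skip
r=32=100000 popcount=1 -> KEEP
r=33=100001 popcount=2 -> skip
r=34=100010 popcount=2 -> skip
r=35=100011 popcount=3 -> skip
r=36=100100 popcount=2 -> skip
r=37=100101 popcount=3 -> skip
r=38=100110 popcount=3 -> skip
r=39=100111 popcount=4 -> skip
r=40=101000 popcount=2 -> skip
r=41=101001 popcount=3 -> skip
r=42=101010 popcount=3 -> skip
r=43=101011 popcount=4 -> skip
r=44=101100 popcount=3 -> skip
r=45=101101 popcount=4 -> skip
Kept rows: 32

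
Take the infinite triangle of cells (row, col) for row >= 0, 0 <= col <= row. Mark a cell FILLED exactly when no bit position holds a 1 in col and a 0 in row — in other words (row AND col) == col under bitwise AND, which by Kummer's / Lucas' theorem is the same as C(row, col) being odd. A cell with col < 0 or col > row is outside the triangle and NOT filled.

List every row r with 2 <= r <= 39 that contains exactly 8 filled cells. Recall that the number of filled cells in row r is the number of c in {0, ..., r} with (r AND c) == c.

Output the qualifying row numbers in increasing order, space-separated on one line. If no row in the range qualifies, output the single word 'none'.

Row r has 2^popcount(r) filled cells, so we need popcount(r) = log2(8) = 3.
Scan r = 2..39 and keep those with exactly 3 one-bits:
r=2=10 popcount=1 -> skip
r=3=11 popcount=2 -> skip
r=4=100 popcount=1 -> skip
r=5=101 popcount=2 -> skip
r=6=110 popcount=2 -> skip
r=7=111 popcount=3 -> KEEP
r=8=1000 popcount=1 -> skip
r=9=1001 popcount=2 -> skip
r=10=1010 popcount=2 -> skip
r=11=1011 popcount=3 -> KEEP
r=12=1100 popcount=2 -> skip
r=13=1101 popcount=3 -> KEEP
r=14=1110 popcount=3 -> KEEP
r=15=1111 popcount=4 -> skip
r=16=10000 popcount=1 -> skip
r=17=10001 popcount=2 -> skip
r=18=10010 popcount=2 -> skip
r=19=10011 popcount=3 -> KEEP
r=20=10100 popcount=2 -> skip
r=21=10101 popcount=3 -> KEEP
r=22=10110 popcount=3 -> KEEP
r=23=10111 popcount=4 -> skip
r=24=11000 popcount=2 -> skip
r=25=11001 popcount=3 -> KEEP
r=26=11010 popcount=3 -> KEEP
r=27=11011 popcount=4 -> skip
r=28=11100 popcount=3 -> KEEP
r=29=11101 popcount=4 -> skip
r=30=11110 popcount=4 -> skip
r=31=11111 popcount=5 -> skip
r=32=100000 popcount=1 -> skip
r=33=100001 popcount=2 -> skip
r=34=100010 popcount=2 -> skip
r=35=100011 popcount=3 -> KEEP
r=36=100100 popcount=2 -> skip
r=37=100101 popcount=3 -> KEEP
r=38=100110 popcount=3 -> KEEP
r=39=100111 popcount=4 -> skip
Kept rows: 7 11 13 14 19 21 22 25 26 28 35 37 38

Answer: 7 11 13 14 19 21 22 25 26 28 35 37 38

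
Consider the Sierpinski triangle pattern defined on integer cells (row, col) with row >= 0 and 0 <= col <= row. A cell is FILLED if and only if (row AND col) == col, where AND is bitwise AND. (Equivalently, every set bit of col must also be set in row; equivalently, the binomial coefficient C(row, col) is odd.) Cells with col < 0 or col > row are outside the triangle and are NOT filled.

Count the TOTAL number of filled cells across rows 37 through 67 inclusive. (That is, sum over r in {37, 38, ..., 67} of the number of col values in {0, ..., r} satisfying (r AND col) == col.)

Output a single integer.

Answer: 482

Derivation:
r37=100101 pc3: +8 =8
r38=100110 pc3: +8 =16
r39=100111 pc4: +16 =32
r40=101000 pc2: +4 =36
r41=101001 pc3: +8 =44
r42=101010 pc3: +8 =52
r43=101011 pc4: +16 =68
r44=101100 pc3: +8 =76
r45=101101 pc4: +16 =92
r46=101110 pc4: +16 =108
r47=101111 pc5: +32 =140
r48=110000 pc2: +4 =144
r49=110001 pc3: +8 =152
r50=110010 pc3: +8 =160
r51=110011 pc4: +16 =176
r52=110100 pc3: +8 =184
r53=110101 pc4: +16 =200
r54=110110 pc4: +16 =216
r55=110111 pc5: +32 =248
r56=111000 pc3: +8 =256
r57=111001 pc4: +16 =272
r58=111010 pc4: +16 =288
r59=111011 pc5: +32 =320
r60=111100 pc4: +16 =336
r61=111101 pc5: +32 =368
r62=111110 pc5: +32 =400
r63=111111 pc6: +64 =464
r64=1000000 pc1: +2 =466
r65=1000001 pc2: +4 =470
r66=1000010 pc2: +4 =474
r67=1000011 pc3: +8 =482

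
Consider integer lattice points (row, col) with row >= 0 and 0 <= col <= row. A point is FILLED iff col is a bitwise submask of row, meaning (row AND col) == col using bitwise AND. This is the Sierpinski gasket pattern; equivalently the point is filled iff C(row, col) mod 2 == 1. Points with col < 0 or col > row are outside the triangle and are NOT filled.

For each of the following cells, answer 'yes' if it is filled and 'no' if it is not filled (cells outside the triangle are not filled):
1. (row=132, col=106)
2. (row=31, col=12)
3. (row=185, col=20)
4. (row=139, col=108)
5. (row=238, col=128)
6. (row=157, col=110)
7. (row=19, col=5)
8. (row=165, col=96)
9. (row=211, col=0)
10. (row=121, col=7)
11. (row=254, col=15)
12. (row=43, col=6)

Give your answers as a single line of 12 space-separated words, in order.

(132,106): row=0b10000100, col=0b1101010, row AND col = 0b0 = 0; 0 != 106 -> empty
(31,12): row=0b11111, col=0b1100, row AND col = 0b1100 = 12; 12 == 12 -> filled
(185,20): row=0b10111001, col=0b10100, row AND col = 0b10000 = 16; 16 != 20 -> empty
(139,108): row=0b10001011, col=0b1101100, row AND col = 0b1000 = 8; 8 != 108 -> empty
(238,128): row=0b11101110, col=0b10000000, row AND col = 0b10000000 = 128; 128 == 128 -> filled
(157,110): row=0b10011101, col=0b1101110, row AND col = 0b1100 = 12; 12 != 110 -> empty
(19,5): row=0b10011, col=0b101, row AND col = 0b1 = 1; 1 != 5 -> empty
(165,96): row=0b10100101, col=0b1100000, row AND col = 0b100000 = 32; 32 != 96 -> empty
(211,0): row=0b11010011, col=0b0, row AND col = 0b0 = 0; 0 == 0 -> filled
(121,7): row=0b1111001, col=0b111, row AND col = 0b1 = 1; 1 != 7 -> empty
(254,15): row=0b11111110, col=0b1111, row AND col = 0b1110 = 14; 14 != 15 -> empty
(43,6): row=0b101011, col=0b110, row AND col = 0b10 = 2; 2 != 6 -> empty

Answer: no yes no no yes no no no yes no no no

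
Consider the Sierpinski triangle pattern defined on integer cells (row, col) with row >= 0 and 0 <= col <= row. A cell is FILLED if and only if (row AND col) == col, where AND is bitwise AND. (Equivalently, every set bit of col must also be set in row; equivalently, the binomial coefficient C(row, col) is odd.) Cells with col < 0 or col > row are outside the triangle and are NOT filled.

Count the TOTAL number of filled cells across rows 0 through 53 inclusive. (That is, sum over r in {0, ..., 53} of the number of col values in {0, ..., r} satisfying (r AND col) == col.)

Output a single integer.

Answer: 465

Derivation:
r0=0 pc0: +1 =1
r1=1 pc1: +2 =3
r2=10 pc1: +2 =5
r3=11 pc2: +4 =9
r4=100 pc1: +2 =11
r5=101 pc2: +4 =15
r6=110 pc2: +4 =19
r7=111 pc3: +8 =27
r8=1000 pc1: +2 =29
r9=1001 pc2: +4 =33
r10=1010 pc2: +4 =37
r11=1011 pc3: +8 =45
r12=1100 pc2: +4 =49
r13=1101 pc3: +8 =57
r14=1110 pc3: +8 =65
r15=1111 pc4: +16 =81
r16=10000 pc1: +2 =83
r17=10001 pc2: +4 =87
r18=10010 pc2: +4 =91
r19=10011 pc3: +8 =99
r20=10100 pc2: +4 =103
r21=10101 pc3: +8 =111
r22=10110 pc3: +8 =119
r23=10111 pc4: +16 =135
r24=11000 pc2: +4 =139
r25=11001 pc3: +8 =147
r26=11010 pc3: +8 =155
r27=11011 pc4: +16 =171
r28=11100 pc3: +8 =179
r29=11101 pc4: +16 =195
r30=11110 pc4: +16 =211
r31=11111 pc5: +32 =243
r32=100000 pc1: +2 =245
r33=100001 pc2: +4 =249
r34=100010 pc2: +4 =253
r35=100011 pc3: +8 =261
r36=100100 pc2: +4 =265
r37=100101 pc3: +8 =273
r38=100110 pc3: +8 =281
r39=100111 pc4: +16 =297
r40=101000 pc2: +4 =301
r41=101001 pc3: +8 =309
r42=101010 pc3: +8 =317
r43=101011 pc4: +16 =333
r44=101100 pc3: +8 =341
r45=101101 pc4: +16 =357
r46=101110 pc4: +16 =373
r47=101111 pc5: +32 =405
r48=110000 pc2: +4 =409
r49=110001 pc3: +8 =417
r50=110010 pc3: +8 =425
r51=110011 pc4: +16 =441
r52=110100 pc3: +8 =449
r53=110101 pc4: +16 =465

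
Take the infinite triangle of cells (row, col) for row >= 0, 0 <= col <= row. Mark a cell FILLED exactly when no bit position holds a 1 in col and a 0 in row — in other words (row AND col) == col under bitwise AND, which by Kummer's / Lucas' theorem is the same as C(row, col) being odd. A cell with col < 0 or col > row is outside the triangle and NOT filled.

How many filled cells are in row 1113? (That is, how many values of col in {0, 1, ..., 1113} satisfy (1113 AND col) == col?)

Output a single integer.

Answer: 32

Derivation:
1113 in binary = 10001011001
popcount(1113) = number of 1-bits in 10001011001 = 5
A col c satisfies (1113 AND c) == c iff every set bit of c is also set in 1113; each of the 5 set bits of 1113 can independently be on or off in c.
count = 2^5 = 32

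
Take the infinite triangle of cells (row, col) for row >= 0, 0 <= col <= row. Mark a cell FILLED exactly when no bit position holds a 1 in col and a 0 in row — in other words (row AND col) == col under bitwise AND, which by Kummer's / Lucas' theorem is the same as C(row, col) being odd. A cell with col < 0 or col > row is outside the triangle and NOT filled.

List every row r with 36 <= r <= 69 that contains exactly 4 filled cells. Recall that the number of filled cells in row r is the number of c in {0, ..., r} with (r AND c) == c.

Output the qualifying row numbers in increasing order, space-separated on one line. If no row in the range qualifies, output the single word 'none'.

Answer: 36 40 48 65 66 68

Derivation:
Row r has 2^popcount(r) filled cells, so we need popcount(r) = log2(4) = 2.
Scan r = 36..69 and keep those with exactly 2 one-bits:
r=36=100100 popcount=2 -> KEEP
r=37=100101 popcount=3 -> skip
r=38=100110 popcount=3 -> skip
r=39=100111 popcount=4 -> skip
r=40=101000 popcount=2 -> KEEP
r=41=101001 popcount=3 -> skip
r=42=101010 popcount=3 -> skip
r=43=101011 popcount=4 -> skip
r=44=101100 popcount=3 -> skip
r=45=101101 popcount=4 -> skip
r=46=101110 popcount=4 -> skip
r=47=101111 popcount=5 -> skip
r=48=110000 popcount=2 -> KEEP
r=49=110001 popcount=3 -> skip
r=50=110010 popcount=3 -> skip
r=51=110011 popcount=4 -> skip
r=52=110100 popcount=3 -> skip
r=53=110101 popcount=4 -> skip
r=54=110110 popcount=4 -> skip
r=55=110111 popcount=5 -> skip
r=56=111000 popcount=3 -> skip
r=57=111001 popcount=4 -> skip
r=58=111010 popcount=4 -> skip
r=59=111011 popcount=5 -> skip
r=60=111100 popcount=4 -> skip
r=61=111101 popcount=5 -> skip
r=62=111110 popcount=5 -> skip
r=63=111111 popcount=6 -> skip
r=64=1000000 popcount=1 -> skip
r=65=1000001 popcount=2 -> KEEP
r=66=1000010 popcount=2 -> KEEP
r=67=1000011 popcount=3 -> skip
r=68=1000100 popcount=2 -> KEEP
r=69=1000101 popcount=3 -> skip
Kept rows: 36 40 48 65 66 68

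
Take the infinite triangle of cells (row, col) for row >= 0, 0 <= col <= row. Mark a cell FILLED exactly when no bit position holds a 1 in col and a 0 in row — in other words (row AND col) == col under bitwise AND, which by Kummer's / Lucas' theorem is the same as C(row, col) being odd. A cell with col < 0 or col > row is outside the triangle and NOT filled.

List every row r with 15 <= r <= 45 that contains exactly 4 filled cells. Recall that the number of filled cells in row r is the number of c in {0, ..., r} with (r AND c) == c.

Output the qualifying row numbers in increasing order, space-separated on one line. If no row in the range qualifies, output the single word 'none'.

Row r has 2^popcount(r) filled cells, so we need popcount(r) = log2(4) = 2.
Scan r = 15..45 and keep those with exactly 2 one-bits:
r=15=1111 popcount=4 -> skip
r=16=10000 popcount=1 -> skip
r=17=10001 popcount=2 -> KEEP
r=18=10010 popcount=2 -> KEEP
r=19=10011 popcount=3 -> skip
r=20=10100 popcount=2 -> KEEP
r=21=10101 popcount=3 -> skip
r=22=10110 popcount=3 -> skip
r=23=10111 popcount=4 -> skip
r=24=11000 popcount=2 -> KEEP
r=25=11001 popcount=3 -> skip
r=26=11010 popcount=3 -> skip
r=27=11011 popcount=4 -> skip
r=28=11100 popcount=3 -> skip
r=29=11101 popcount=4 -> skip
r=30=11110 popcount=4 -> skip
r=31=11111 popcount=5 -> skip
r=32=100000 popcount=1 -> skip
r=33=100001 popcount=2 -> KEEP
r=34=100010 popcount=2 -> KEEP
r=35=100011 popcount=3 -> skip
r=36=100100 popcount=2 -> KEEP
r=37=100101 popcount=3 -> skip
r=38=100110 popcount=3 -> skip
r=39=100111 popcount=4 -> skip
r=40=101000 popcount=2 -> KEEP
r=41=101001 popcount=3 -> skip
r=42=101010 popcount=3 -> skip
r=43=101011 popcount=4 -> skip
r=44=101100 popcount=3 -> skip
r=45=101101 popcount=4 -> skip
Kept rows: 17 18 20 24 33 34 36 40

Answer: 17 18 20 24 33 34 36 40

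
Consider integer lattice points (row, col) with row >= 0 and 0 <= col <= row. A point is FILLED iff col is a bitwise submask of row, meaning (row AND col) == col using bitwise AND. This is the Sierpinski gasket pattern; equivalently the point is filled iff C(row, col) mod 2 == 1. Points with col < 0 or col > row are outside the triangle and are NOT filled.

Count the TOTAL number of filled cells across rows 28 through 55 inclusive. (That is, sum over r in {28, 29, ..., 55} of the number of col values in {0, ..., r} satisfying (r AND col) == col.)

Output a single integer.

r28=11100 pc3: +8 =8
r29=11101 pc4: +16 =24
r30=11110 pc4: +16 =40
r31=11111 pc5: +32 =72
r32=100000 pc1: +2 =74
r33=100001 pc2: +4 =78
r34=100010 pc2: +4 =82
r35=100011 pc3: +8 =90
r36=100100 pc2: +4 =94
r37=100101 pc3: +8 =102
r38=100110 pc3: +8 =110
r39=100111 pc4: +16 =126
r40=101000 pc2: +4 =130
r41=101001 pc3: +8 =138
r42=101010 pc3: +8 =146
r43=101011 pc4: +16 =162
r44=101100 pc3: +8 =170
r45=101101 pc4: +16 =186
r46=101110 pc4: +16 =202
r47=101111 pc5: +32 =234
r48=110000 pc2: +4 =238
r49=110001 pc3: +8 =246
r50=110010 pc3: +8 =254
r51=110011 pc4: +16 =270
r52=110100 pc3: +8 =278
r53=110101 pc4: +16 =294
r54=110110 pc4: +16 =310
r55=110111 pc5: +32 =342

Answer: 342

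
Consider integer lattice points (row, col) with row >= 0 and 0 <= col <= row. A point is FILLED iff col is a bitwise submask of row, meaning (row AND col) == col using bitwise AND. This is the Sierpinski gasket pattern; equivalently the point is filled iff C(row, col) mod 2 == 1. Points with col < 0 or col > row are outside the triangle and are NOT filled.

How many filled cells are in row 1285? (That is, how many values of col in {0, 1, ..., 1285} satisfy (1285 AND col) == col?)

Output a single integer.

Answer: 16

Derivation:
1285 in binary = 10100000101
popcount(1285) = number of 1-bits in 10100000101 = 4
A col c satisfies (1285 AND c) == c iff every set bit of c is also set in 1285; each of the 4 set bits of 1285 can independently be on or off in c.
count = 2^4 = 16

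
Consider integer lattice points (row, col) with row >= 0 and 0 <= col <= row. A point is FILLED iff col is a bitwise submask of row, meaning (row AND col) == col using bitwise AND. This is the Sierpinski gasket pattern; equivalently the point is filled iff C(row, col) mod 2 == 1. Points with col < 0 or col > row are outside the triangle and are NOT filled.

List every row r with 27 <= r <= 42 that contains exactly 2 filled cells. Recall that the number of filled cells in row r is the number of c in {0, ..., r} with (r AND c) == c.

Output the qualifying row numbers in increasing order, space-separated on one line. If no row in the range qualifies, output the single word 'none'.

Row r has 2^popcount(r) filled cells, so we need popcount(r) = log2(2) = 1.
Scan r = 27..42 and keep those with exactly 1 one-bits:
r=27=11011 popcount=4 -> skip
r=28=11100 popcount=3 -> skip
r=29=11101 popcount=4 -> skip
r=30=11110 popcount=4 -> skip
r=31=11111 popcount=5 -> skip
r=32=100000 popcount=1 -> KEEP
r=33=100001 popcount=2 -> skip
r=34=100010 popcount=2 -> skip
r=35=100011 popcount=3 -> skip
r=36=100100 popcount=2 -> skip
r=37=100101 popcount=3 -> skip
r=38=100110 popcount=3 -> skip
r=39=100111 popcount=4 -> skip
r=40=101000 popcount=2 -> skip
r=41=101001 popcount=3 -> skip
r=42=101010 popcount=3 -> skip
Kept rows: 32

Answer: 32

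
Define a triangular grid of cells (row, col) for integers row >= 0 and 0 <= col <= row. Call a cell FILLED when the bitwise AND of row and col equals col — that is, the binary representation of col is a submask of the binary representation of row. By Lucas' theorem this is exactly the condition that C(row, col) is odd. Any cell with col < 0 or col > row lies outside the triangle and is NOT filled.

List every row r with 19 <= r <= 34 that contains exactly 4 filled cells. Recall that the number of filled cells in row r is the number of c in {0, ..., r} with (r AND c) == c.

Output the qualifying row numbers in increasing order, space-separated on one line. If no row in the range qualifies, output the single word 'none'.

Row r has 2^popcount(r) filled cells, so we need popcount(r) = log2(4) = 2.
Scan r = 19..34 and keep those with exactly 2 one-bits:
r=19=10011 popcount=3 -> skip
r=20=10100 popcount=2 -> KEEP
r=21=10101 popcount=3 -> skip
r=22=10110 popcount=3 -> skip
r=23=10111 popcount=4 -> skip
r=24=11000 popcount=2 -> KEEP
r=25=11001 popcount=3 -> skip
r=26=11010 popcount=3 -> skip
r=27=11011 popcount=4 -> skip
r=28=11100 popcount=3 -> skip
r=29=11101 popcount=4 -> skip
r=30=11110 popcount=4 -> skip
r=31=11111 popcount=5 -> skip
r=32=100000 popcount=1 -> skip
r=33=100001 popcount=2 -> KEEP
r=34=100010 popcount=2 -> KEEP
Kept rows: 20 24 33 34

Answer: 20 24 33 34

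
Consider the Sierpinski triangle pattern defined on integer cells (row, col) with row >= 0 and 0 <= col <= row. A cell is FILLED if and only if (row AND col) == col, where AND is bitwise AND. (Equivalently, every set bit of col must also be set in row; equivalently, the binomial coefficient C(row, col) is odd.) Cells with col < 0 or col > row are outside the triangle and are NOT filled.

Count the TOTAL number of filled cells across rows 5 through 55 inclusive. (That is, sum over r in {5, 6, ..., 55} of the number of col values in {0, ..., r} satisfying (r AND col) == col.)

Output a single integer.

r5=101 pc2: +4 =4
r6=110 pc2: +4 =8
r7=111 pc3: +8 =16
r8=1000 pc1: +2 =18
r9=1001 pc2: +4 =22
r10=1010 pc2: +4 =26
r11=1011 pc3: +8 =34
r12=1100 pc2: +4 =38
r13=1101 pc3: +8 =46
r14=1110 pc3: +8 =54
r15=1111 pc4: +16 =70
r16=10000 pc1: +2 =72
r17=10001 pc2: +4 =76
r18=10010 pc2: +4 =80
r19=10011 pc3: +8 =88
r20=10100 pc2: +4 =92
r21=10101 pc3: +8 =100
r22=10110 pc3: +8 =108
r23=10111 pc4: +16 =124
r24=11000 pc2: +4 =128
r25=11001 pc3: +8 =136
r26=11010 pc3: +8 =144
r27=11011 pc4: +16 =160
r28=11100 pc3: +8 =168
r29=11101 pc4: +16 =184
r30=11110 pc4: +16 =200
r31=11111 pc5: +32 =232
r32=100000 pc1: +2 =234
r33=100001 pc2: +4 =238
r34=100010 pc2: +4 =242
r35=100011 pc3: +8 =250
r36=100100 pc2: +4 =254
r37=100101 pc3: +8 =262
r38=100110 pc3: +8 =270
r39=100111 pc4: +16 =286
r40=101000 pc2: +4 =290
r41=101001 pc3: +8 =298
r42=101010 pc3: +8 =306
r43=101011 pc4: +16 =322
r44=101100 pc3: +8 =330
r45=101101 pc4: +16 =346
r46=101110 pc4: +16 =362
r47=101111 pc5: +32 =394
r48=110000 pc2: +4 =398
r49=110001 pc3: +8 =406
r50=110010 pc3: +8 =414
r51=110011 pc4: +16 =430
r52=110100 pc3: +8 =438
r53=110101 pc4: +16 =454
r54=110110 pc4: +16 =470
r55=110111 pc5: +32 =502

Answer: 502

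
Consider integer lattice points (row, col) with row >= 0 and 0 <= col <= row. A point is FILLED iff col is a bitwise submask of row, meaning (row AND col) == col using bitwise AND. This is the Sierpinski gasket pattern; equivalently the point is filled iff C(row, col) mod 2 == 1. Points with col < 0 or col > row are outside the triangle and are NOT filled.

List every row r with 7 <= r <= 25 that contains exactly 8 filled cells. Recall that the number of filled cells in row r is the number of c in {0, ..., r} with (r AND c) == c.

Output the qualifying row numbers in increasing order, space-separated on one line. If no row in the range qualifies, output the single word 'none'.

Row r has 2^popcount(r) filled cells, so we need popcount(r) = log2(8) = 3.
Scan r = 7..25 and keep those with exactly 3 one-bits:
r=7=111 popcount=3 -> KEEP
r=8=1000 popcount=1 -> skip
r=9=1001 popcount=2 -> skip
r=10=1010 popcount=2 -> skip
r=11=1011 popcount=3 -> KEEP
r=12=1100 popcount=2 -> skip
r=13=1101 popcount=3 -> KEEP
r=14=1110 popcount=3 -> KEEP
r=15=1111 popcount=4 -> skip
r=16=10000 popcount=1 -> skip
r=17=10001 popcount=2 -> skip
r=18=10010 popcount=2 -> skip
r=19=10011 popcount=3 -> KEEP
r=20=10100 popcount=2 -> skip
r=21=10101 popcount=3 -> KEEP
r=22=10110 popcount=3 -> KEEP
r=23=10111 popcount=4 -> skip
r=24=11000 popcount=2 -> skip
r=25=11001 popcount=3 -> KEEP
Kept rows: 7 11 13 14 19 21 22 25

Answer: 7 11 13 14 19 21 22 25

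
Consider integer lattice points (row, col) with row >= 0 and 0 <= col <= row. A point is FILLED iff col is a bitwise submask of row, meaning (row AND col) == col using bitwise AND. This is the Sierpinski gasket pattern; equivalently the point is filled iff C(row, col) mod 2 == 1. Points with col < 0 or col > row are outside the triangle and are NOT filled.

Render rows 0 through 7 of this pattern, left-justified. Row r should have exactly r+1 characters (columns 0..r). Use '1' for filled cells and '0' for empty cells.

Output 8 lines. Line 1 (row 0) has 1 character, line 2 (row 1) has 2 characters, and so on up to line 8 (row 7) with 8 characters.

Answer: 1
11
101
1111
10001
110011
1010101
11111111

Derivation:
r0=0: 1
r1=1: 11
r2=10: 101
r3=11: 1111
r4=100: 10001
r5=101: 110011
r6=110: 1010101
r7=111: 11111111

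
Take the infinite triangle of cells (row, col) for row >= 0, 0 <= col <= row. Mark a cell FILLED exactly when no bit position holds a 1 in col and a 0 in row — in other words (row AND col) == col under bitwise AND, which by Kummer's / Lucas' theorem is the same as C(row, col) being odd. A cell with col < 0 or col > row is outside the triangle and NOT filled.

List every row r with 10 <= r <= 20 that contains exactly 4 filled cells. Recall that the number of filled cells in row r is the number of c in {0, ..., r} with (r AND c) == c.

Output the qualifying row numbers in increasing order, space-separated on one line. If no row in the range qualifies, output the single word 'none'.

Answer: 10 12 17 18 20

Derivation:
Row r has 2^popcount(r) filled cells, so we need popcount(r) = log2(4) = 2.
Scan r = 10..20 and keep those with exactly 2 one-bits:
r=10=1010 popcount=2 -> KEEP
r=11=1011 popcount=3 -> skip
r=12=1100 popcount=2 -> KEEP
r=13=1101 popcount=3 -> skip
r=14=1110 popcount=3 -> skip
r=15=1111 popcount=4 -> skip
r=16=10000 popcount=1 -> skip
r=17=10001 popcount=2 -> KEEP
r=18=10010 popcount=2 -> KEEP
r=19=10011 popcount=3 -> skip
r=20=10100 popcount=2 -> KEEP
Kept rows: 10 12 17 18 20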